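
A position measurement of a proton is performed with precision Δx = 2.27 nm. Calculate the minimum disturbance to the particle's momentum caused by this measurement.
2.323 × 10^-26 kg·m/s

The uncertainty principle implies that measuring position disturbs momentum:
ΔxΔp ≥ ℏ/2

When we measure position with precision Δx, we necessarily introduce a momentum uncertainty:
Δp ≥ ℏ/(2Δx)
Δp_min = (1.055e-34 J·s) / (2 × 2.270e-09 m)
Δp_min = 2.323e-26 kg·m/s

The more precisely we measure position, the greater the momentum disturbance.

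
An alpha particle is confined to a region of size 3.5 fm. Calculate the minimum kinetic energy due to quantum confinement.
106.597 keV

Using the uncertainty principle:

1. Position uncertainty: Δx ≈ 3.500e-15 m
2. Minimum momentum uncertainty: Δp = ℏ/(2Δx) = 1.507e-20 kg·m/s
3. Minimum kinetic energy:
   KE = (Δp)²/(2m) = (1.507e-20)²/(2 × 6.645e-27 kg)
   KE = 1.708e-14 J = 106.597 keV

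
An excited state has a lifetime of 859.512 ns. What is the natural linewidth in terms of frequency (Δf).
92.584 kHz

Using the energy-time uncertainty principle and E = hf:
ΔEΔt ≥ ℏ/2
hΔf·Δt ≥ ℏ/2

The minimum frequency uncertainty is:
Δf = ℏ/(2hτ) = 1/(4πτ)
Δf = 1/(4π × 8.595e-07 s)
Δf = 9.258e+04 Hz = 92.584 kHz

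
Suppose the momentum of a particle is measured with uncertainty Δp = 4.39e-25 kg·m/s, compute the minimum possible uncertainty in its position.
120.111 pm

Using the Heisenberg uncertainty principle:
ΔxΔp ≥ ℏ/2

The minimum uncertainty in position is:
Δx_min = ℏ/(2Δp)
Δx_min = (1.055e-34 J·s) / (2 × 4.390e-25 kg·m/s)
Δx_min = 1.201e-10 m = 120.111 pm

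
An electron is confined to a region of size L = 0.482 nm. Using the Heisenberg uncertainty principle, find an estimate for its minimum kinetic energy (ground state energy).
40.999 meV

Using the uncertainty principle to estimate ground state energy:

1. The position uncertainty is approximately the confinement size:
   Δx ≈ L = 4.820e-10 m

2. From ΔxΔp ≥ ℏ/2, the minimum momentum uncertainty is:
   Δp ≈ ℏ/(2L) = 1.094e-25 kg·m/s

3. The kinetic energy is approximately:
   KE ≈ (Δp)²/(2m) = (1.094e-25)²/(2 × 9.109e-31 kg)
   KE ≈ 6.569e-21 J = 40.999 meV

This is an order-of-magnitude estimate of the ground state energy.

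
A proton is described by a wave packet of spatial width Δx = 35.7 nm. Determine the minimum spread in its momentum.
1.477 × 10^-27 kg·m/s

For a wave packet, the spatial width Δx and momentum spread Δp are related by the uncertainty principle:
ΔxΔp ≥ ℏ/2

The minimum momentum spread is:
Δp_min = ℏ/(2Δx)
Δp_min = (1.055e-34 J·s) / (2 × 3.570e-08 m)
Δp_min = 1.477e-27 kg·m/s

A wave packet cannot have both a well-defined position and well-defined momentum.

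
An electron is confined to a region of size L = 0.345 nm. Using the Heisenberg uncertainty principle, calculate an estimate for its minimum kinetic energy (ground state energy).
80.025 meV

Using the uncertainty principle to estimate ground state energy:

1. The position uncertainty is approximately the confinement size:
   Δx ≈ L = 3.450e-10 m

2. From ΔxΔp ≥ ℏ/2, the minimum momentum uncertainty is:
   Δp ≈ ℏ/(2L) = 1.528e-25 kg·m/s

3. The kinetic energy is approximately:
   KE ≈ (Δp)²/(2m) = (1.528e-25)²/(2 × 9.109e-31 kg)
   KE ≈ 1.282e-20 J = 80.025 meV

This is an order-of-magnitude estimate of the ground state energy.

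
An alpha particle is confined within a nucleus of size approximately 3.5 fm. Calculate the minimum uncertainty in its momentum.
1.507 × 10^-20 kg·m/s

Using the Heisenberg uncertainty principle:
ΔxΔp ≥ ℏ/2

With Δx ≈ L = 3.500e-15 m (the confinement size):
Δp_min = ℏ/(2Δx)
Δp_min = (1.055e-34 J·s) / (2 × 3.500e-15 m)
Δp_min = 1.507e-20 kg·m/s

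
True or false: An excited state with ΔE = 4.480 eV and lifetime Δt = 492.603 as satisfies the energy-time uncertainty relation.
Yes, it satisfies the uncertainty relation.

Calculate the product ΔEΔt:
ΔE = 4.480 eV = 7.178e-19 J
ΔEΔt = (7.178e-19 J) × (4.926e-16 s)
ΔEΔt = 3.536e-34 J·s

Compare to the minimum allowed value ℏ/2:
ℏ/2 = 5.273e-35 J·s

Since ΔEΔt = 3.536e-34 J·s ≥ 5.273e-35 J·s = ℏ/2,
this satisfies the uncertainty relation.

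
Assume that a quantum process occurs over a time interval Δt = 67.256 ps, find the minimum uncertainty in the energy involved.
4.893 μeV

Using the energy-time uncertainty principle:
ΔEΔt ≥ ℏ/2

The minimum uncertainty in energy is:
ΔE_min = ℏ/(2Δt)
ΔE_min = (1.055e-34 J·s) / (2 × 6.726e-11 s)
ΔE_min = 7.840e-25 J = 4.893 μeV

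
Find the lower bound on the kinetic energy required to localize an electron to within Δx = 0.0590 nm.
2.736 eV

Localizing a particle requires giving it sufficient momentum uncertainty:

1. From uncertainty principle: Δp ≥ ℏ/(2Δx)
   Δp_min = (1.055e-34 J·s) / (2 × 5.900e-11 m)
   Δp_min = 8.937e-25 kg·m/s

2. This momentum uncertainty corresponds to kinetic energy:
   KE ≈ (Δp)²/(2m) = (8.937e-25)²/(2 × 9.109e-31 kg)
   KE = 4.384e-19 J = 2.736 eV

Tighter localization requires more energy.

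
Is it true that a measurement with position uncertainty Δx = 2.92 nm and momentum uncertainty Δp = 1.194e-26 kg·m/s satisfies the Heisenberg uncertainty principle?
No, it violates the uncertainty principle (impossible measurement).

Calculate the product ΔxΔp:
ΔxΔp = (2.920e-09 m) × (1.194e-26 kg·m/s)
ΔxΔp = 3.486e-35 J·s

Compare to the minimum allowed value ℏ/2:
ℏ/2 = 5.273e-35 J·s

Since ΔxΔp = 3.486e-35 J·s < 5.273e-35 J·s = ℏ/2,
the measurement violates the uncertainty principle.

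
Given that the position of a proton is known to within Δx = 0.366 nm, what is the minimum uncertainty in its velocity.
86.133 m/s

Using the Heisenberg uncertainty principle and Δp = mΔv:
ΔxΔp ≥ ℏ/2
Δx(mΔv) ≥ ℏ/2

The minimum uncertainty in velocity is:
Δv_min = ℏ/(2mΔx)
Δv_min = (1.055e-34 J·s) / (2 × 1.673e-27 kg × 3.660e-10 m)
Δv_min = 8.613e+01 m/s = 86.133 m/s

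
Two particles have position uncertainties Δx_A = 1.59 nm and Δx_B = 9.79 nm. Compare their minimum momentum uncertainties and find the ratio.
Particle A has the larger minimum momentum uncertainty, by a factor of 6.16.

For each particle, the minimum momentum uncertainty is Δp_min = ℏ/(2Δx):

Particle A: Δp_A = ℏ/(2×1.590e-09 m) = 3.316e-26 kg·m/s
Particle B: Δp_B = ℏ/(2×9.790e-09 m) = 5.386e-27 kg·m/s

Ratio: Δp_A/Δp_B = 6.16

Since Δp_min ∝ 1/Δx, the particle with smaller position uncertainty (A) has larger momentum uncertainty.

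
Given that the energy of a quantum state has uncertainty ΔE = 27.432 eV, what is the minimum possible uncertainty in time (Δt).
11.997 as

Using the energy-time uncertainty principle:
ΔEΔt ≥ ℏ/2

The minimum uncertainty in time is:
Δt_min = ℏ/(2ΔE)
Δt_min = (1.055e-34 J·s) / (2 × 4.395e-18 J)
Δt_min = 1.200e-17 s = 11.997 as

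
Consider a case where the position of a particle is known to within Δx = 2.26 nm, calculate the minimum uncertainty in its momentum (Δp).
2.333 × 10^-26 kg·m/s

Using the Heisenberg uncertainty principle:
ΔxΔp ≥ ℏ/2

The minimum uncertainty in momentum is:
Δp_min = ℏ/(2Δx)
Δp_min = (1.055e-34 J·s) / (2 × 2.260e-09 m)
Δp_min = 2.333e-26 kg·m/s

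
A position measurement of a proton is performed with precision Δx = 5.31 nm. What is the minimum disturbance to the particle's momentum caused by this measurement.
9.930 × 10^-27 kg·m/s

The uncertainty principle implies that measuring position disturbs momentum:
ΔxΔp ≥ ℏ/2

When we measure position with precision Δx, we necessarily introduce a momentum uncertainty:
Δp ≥ ℏ/(2Δx)
Δp_min = (1.055e-34 J·s) / (2 × 5.310e-09 m)
Δp_min = 9.930e-27 kg·m/s

The more precisely we measure position, the greater the momentum disturbance.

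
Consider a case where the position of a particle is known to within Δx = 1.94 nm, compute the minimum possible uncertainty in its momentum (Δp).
2.718 × 10^-26 kg·m/s

Using the Heisenberg uncertainty principle:
ΔxΔp ≥ ℏ/2

The minimum uncertainty in momentum is:
Δp_min = ℏ/(2Δx)
Δp_min = (1.055e-34 J·s) / (2 × 1.940e-09 m)
Δp_min = 2.718e-26 kg·m/s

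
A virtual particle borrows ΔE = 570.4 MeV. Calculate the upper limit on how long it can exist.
5.770 × 10^-25 s

Using the energy-time uncertainty principle:
ΔEΔt ≥ ℏ/2

For a virtual particle borrowing energy ΔE, the maximum lifetime is:
Δt_max = ℏ/(2ΔE)

Converting energy:
ΔE = 570.4 MeV = 9.139e-11 J

Δt_max = (1.055e-34 J·s) / (2 × 9.139e-11 J)
Δt_max = 5.770e-25 s = 5.770 × 10^-25 s

Virtual particles with higher borrowed energy exist for shorter times.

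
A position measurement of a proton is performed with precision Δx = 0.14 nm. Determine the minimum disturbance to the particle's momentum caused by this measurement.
3.766 × 10^-25 kg·m/s

The uncertainty principle implies that measuring position disturbs momentum:
ΔxΔp ≥ ℏ/2

When we measure position with precision Δx, we necessarily introduce a momentum uncertainty:
Δp ≥ ℏ/(2Δx)
Δp_min = (1.055e-34 J·s) / (2 × 1.400e-10 m)
Δp_min = 3.766e-25 kg·m/s

The more precisely we measure position, the greater the momentum disturbance.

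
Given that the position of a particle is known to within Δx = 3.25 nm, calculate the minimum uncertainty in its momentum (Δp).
1.622 × 10^-26 kg·m/s

Using the Heisenberg uncertainty principle:
ΔxΔp ≥ ℏ/2

The minimum uncertainty in momentum is:
Δp_min = ℏ/(2Δx)
Δp_min = (1.055e-34 J·s) / (2 × 3.250e-09 m)
Δp_min = 1.622e-26 kg·m/s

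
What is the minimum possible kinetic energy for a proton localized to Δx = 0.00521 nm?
191.108 meV

Localizing a particle requires giving it sufficient momentum uncertainty:

1. From uncertainty principle: Δp ≥ ℏ/(2Δx)
   Δp_min = (1.055e-34 J·s) / (2 × 5.210e-12 m)
   Δp_min = 1.012e-23 kg·m/s

2. This momentum uncertainty corresponds to kinetic energy:
   KE ≈ (Δp)²/(2m) = (1.012e-23)²/(2 × 1.673e-27 kg)
   KE = 3.062e-20 J = 191.108 meV

Tighter localization requires more energy.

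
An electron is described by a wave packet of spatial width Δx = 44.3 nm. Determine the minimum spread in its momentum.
1.190 × 10^-27 kg·m/s

For a wave packet, the spatial width Δx and momentum spread Δp are related by the uncertainty principle:
ΔxΔp ≥ ℏ/2

The minimum momentum spread is:
Δp_min = ℏ/(2Δx)
Δp_min = (1.055e-34 J·s) / (2 × 4.430e-08 m)
Δp_min = 1.190e-27 kg·m/s

A wave packet cannot have both a well-defined position and well-defined momentum.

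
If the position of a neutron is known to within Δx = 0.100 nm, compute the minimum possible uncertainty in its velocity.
314.811 m/s

Using the Heisenberg uncertainty principle and Δp = mΔv:
ΔxΔp ≥ ℏ/2
Δx(mΔv) ≥ ℏ/2

The minimum uncertainty in velocity is:
Δv_min = ℏ/(2mΔx)
Δv_min = (1.055e-34 J·s) / (2 × 1.675e-27 kg × 1.000e-10 m)
Δv_min = 3.148e+02 m/s = 314.811 m/s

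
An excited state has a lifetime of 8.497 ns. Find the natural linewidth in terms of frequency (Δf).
9.365 MHz

Using the energy-time uncertainty principle and E = hf:
ΔEΔt ≥ ℏ/2
hΔf·Δt ≥ ℏ/2

The minimum frequency uncertainty is:
Δf = ℏ/(2hτ) = 1/(4πτ)
Δf = 1/(4π × 8.497e-09 s)
Δf = 9.365e+06 Hz = 9.365 MHz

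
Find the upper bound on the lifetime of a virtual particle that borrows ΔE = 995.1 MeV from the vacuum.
3.307 × 10^-25 s

Using the energy-time uncertainty principle:
ΔEΔt ≥ ℏ/2

For a virtual particle borrowing energy ΔE, the maximum lifetime is:
Δt_max = ℏ/(2ΔE)

Converting energy:
ΔE = 995.1 MeV = 1.594e-10 J

Δt_max = (1.055e-34 J·s) / (2 × 1.594e-10 J)
Δt_max = 3.307e-25 s = 3.307 × 10^-25 s

Virtual particles with higher borrowed energy exist for shorter times.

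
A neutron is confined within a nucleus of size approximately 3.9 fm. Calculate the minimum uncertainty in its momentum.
1.352 × 10^-20 kg·m/s

Using the Heisenberg uncertainty principle:
ΔxΔp ≥ ℏ/2

With Δx ≈ L = 3.900e-15 m (the confinement size):
Δp_min = ℏ/(2Δx)
Δp_min = (1.055e-34 J·s) / (2 × 3.900e-15 m)
Δp_min = 1.352e-20 kg·m/s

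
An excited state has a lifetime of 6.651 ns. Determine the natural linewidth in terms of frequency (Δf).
11.965 MHz

Using the energy-time uncertainty principle and E = hf:
ΔEΔt ≥ ℏ/2
hΔf·Δt ≥ ℏ/2

The minimum frequency uncertainty is:
Δf = ℏ/(2hτ) = 1/(4πτ)
Δf = 1/(4π × 6.651e-09 s)
Δf = 1.196e+07 Hz = 11.965 MHz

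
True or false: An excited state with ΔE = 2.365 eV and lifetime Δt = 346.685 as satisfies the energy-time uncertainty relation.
Yes, it satisfies the uncertainty relation.

Calculate the product ΔEΔt:
ΔE = 2.365 eV = 3.789e-19 J
ΔEΔt = (3.789e-19 J) × (3.467e-16 s)
ΔEΔt = 1.314e-34 J·s

Compare to the minimum allowed value ℏ/2:
ℏ/2 = 5.273e-35 J·s

Since ΔEΔt = 1.314e-34 J·s ≥ 5.273e-35 J·s = ℏ/2,
this satisfies the uncertainty relation.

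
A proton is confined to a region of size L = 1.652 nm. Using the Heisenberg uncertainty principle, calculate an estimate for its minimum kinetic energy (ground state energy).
1.901 μeV

Using the uncertainty principle to estimate ground state energy:

1. The position uncertainty is approximately the confinement size:
   Δx ≈ L = 1.652e-09 m

2. From ΔxΔp ≥ ℏ/2, the minimum momentum uncertainty is:
   Δp ≈ ℏ/(2L) = 3.192e-26 kg·m/s

3. The kinetic energy is approximately:
   KE ≈ (Δp)²/(2m) = (3.192e-26)²/(2 × 1.673e-27 kg)
   KE ≈ 3.045e-25 J = 1.901 μeV

This is an order-of-magnitude estimate of the ground state energy.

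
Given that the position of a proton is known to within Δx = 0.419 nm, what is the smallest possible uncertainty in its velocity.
75.238 m/s

Using the Heisenberg uncertainty principle and Δp = mΔv:
ΔxΔp ≥ ℏ/2
Δx(mΔv) ≥ ℏ/2

The minimum uncertainty in velocity is:
Δv_min = ℏ/(2mΔx)
Δv_min = (1.055e-34 J·s) / (2 × 1.673e-27 kg × 4.190e-10 m)
Δv_min = 7.524e+01 m/s = 75.238 m/s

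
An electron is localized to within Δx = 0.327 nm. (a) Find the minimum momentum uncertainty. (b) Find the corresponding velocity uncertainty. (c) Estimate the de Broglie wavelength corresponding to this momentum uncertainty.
(a) Δp_min = 1.612 × 10^-25 kg·m/s
(b) Δv_min = 177.015 km/s
(c) λ_dB = 4.109 nm

Step-by-step:

(a) From the uncertainty principle:
Δp_min = ℏ/(2Δx) = (1.055e-34 J·s)/(2 × 3.270e-10 m) = 1.612e-25 kg·m/s

(b) The velocity uncertainty:
Δv = Δp/m = (1.612e-25 kg·m/s)/(9.109e-31 kg) = 1.770e+05 m/s = 177.015 km/s

(c) The de Broglie wavelength for this momentum:
λ = h/p = (6.626e-34 J·s)/(1.612e-25 kg·m/s) = 4.109e-09 m = 4.109 nm

Note: The de Broglie wavelength is comparable to the localization size, as expected from wave-particle duality.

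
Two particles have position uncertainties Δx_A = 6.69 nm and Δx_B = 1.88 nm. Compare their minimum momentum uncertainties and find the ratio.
Particle B has the larger minimum momentum uncertainty, by a factor of 3.56.

For each particle, the minimum momentum uncertainty is Δp_min = ℏ/(2Δx):

Particle A: Δp_A = ℏ/(2×6.690e-09 m) = 7.882e-27 kg·m/s
Particle B: Δp_B = ℏ/(2×1.880e-09 m) = 2.805e-26 kg·m/s

Ratio: Δp_B/Δp_A = 3.56

Since Δp_min ∝ 1/Δx, the particle with smaller position uncertainty (B) has larger momentum uncertainty.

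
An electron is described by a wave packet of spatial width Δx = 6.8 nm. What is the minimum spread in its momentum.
7.754 × 10^-27 kg·m/s

For a wave packet, the spatial width Δx and momentum spread Δp are related by the uncertainty principle:
ΔxΔp ≥ ℏ/2

The minimum momentum spread is:
Δp_min = ℏ/(2Δx)
Δp_min = (1.055e-34 J·s) / (2 × 6.800e-09 m)
Δp_min = 7.754e-27 kg·m/s

A wave packet cannot have both a well-defined position and well-defined momentum.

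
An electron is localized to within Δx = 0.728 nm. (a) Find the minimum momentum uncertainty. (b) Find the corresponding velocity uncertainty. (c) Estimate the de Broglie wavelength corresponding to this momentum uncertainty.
(a) Δp_min = 7.243 × 10^-26 kg·m/s
(b) Δv_min = 79.511 km/s
(c) λ_dB = 9.148 nm

Step-by-step:

(a) From the uncertainty principle:
Δp_min = ℏ/(2Δx) = (1.055e-34 J·s)/(2 × 7.280e-10 m) = 7.243e-26 kg·m/s

(b) The velocity uncertainty:
Δv = Δp/m = (7.243e-26 kg·m/s)/(9.109e-31 kg) = 7.951e+04 m/s = 79.511 km/s

(c) The de Broglie wavelength for this momentum:
λ = h/p = (6.626e-34 J·s)/(7.243e-26 kg·m/s) = 9.148e-09 m = 9.148 nm

Note: The de Broglie wavelength is comparable to the localization size, as expected from wave-particle duality.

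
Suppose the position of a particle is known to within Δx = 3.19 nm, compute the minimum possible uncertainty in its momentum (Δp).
1.653 × 10^-26 kg·m/s

Using the Heisenberg uncertainty principle:
ΔxΔp ≥ ℏ/2

The minimum uncertainty in momentum is:
Δp_min = ℏ/(2Δx)
Δp_min = (1.055e-34 J·s) / (2 × 3.190e-09 m)
Δp_min = 1.653e-26 kg·m/s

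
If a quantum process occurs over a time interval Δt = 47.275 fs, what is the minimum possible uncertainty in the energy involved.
6.962 meV

Using the energy-time uncertainty principle:
ΔEΔt ≥ ℏ/2

The minimum uncertainty in energy is:
ΔE_min = ℏ/(2Δt)
ΔE_min = (1.055e-34 J·s) / (2 × 4.727e-14 s)
ΔE_min = 1.115e-21 J = 6.962 meV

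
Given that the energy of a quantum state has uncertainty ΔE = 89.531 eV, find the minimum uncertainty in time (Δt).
3.676 as

Using the energy-time uncertainty principle:
ΔEΔt ≥ ℏ/2

The minimum uncertainty in time is:
Δt_min = ℏ/(2ΔE)
Δt_min = (1.055e-34 J·s) / (2 × 1.434e-17 J)
Δt_min = 3.676e-18 s = 3.676 as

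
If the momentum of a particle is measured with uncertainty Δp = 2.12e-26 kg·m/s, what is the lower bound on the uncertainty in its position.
2.487 nm

Using the Heisenberg uncertainty principle:
ΔxΔp ≥ ℏ/2

The minimum uncertainty in position is:
Δx_min = ℏ/(2Δp)
Δx_min = (1.055e-34 J·s) / (2 × 2.120e-26 kg·m/s)
Δx_min = 2.487e-09 m = 2.487 nm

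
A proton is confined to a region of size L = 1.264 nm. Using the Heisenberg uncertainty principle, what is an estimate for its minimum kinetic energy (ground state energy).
3.247 μeV

Using the uncertainty principle to estimate ground state energy:

1. The position uncertainty is approximately the confinement size:
   Δx ≈ L = 1.264e-09 m

2. From ΔxΔp ≥ ℏ/2, the minimum momentum uncertainty is:
   Δp ≈ ℏ/(2L) = 4.172e-26 kg·m/s

3. The kinetic energy is approximately:
   KE ≈ (Δp)²/(2m) = (4.172e-26)²/(2 × 1.673e-27 kg)
   KE ≈ 5.202e-25 J = 3.247 μeV

This is an order-of-magnitude estimate of the ground state energy.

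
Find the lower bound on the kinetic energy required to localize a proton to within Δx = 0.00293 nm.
604.253 meV

Localizing a particle requires giving it sufficient momentum uncertainty:

1. From uncertainty principle: Δp ≥ ℏ/(2Δx)
   Δp_min = (1.055e-34 J·s) / (2 × 2.930e-12 m)
   Δp_min = 1.800e-23 kg·m/s

2. This momentum uncertainty corresponds to kinetic energy:
   KE ≈ (Δp)²/(2m) = (1.800e-23)²/(2 × 1.673e-27 kg)
   KE = 9.681e-20 J = 604.253 meV

Tighter localization requires more energy.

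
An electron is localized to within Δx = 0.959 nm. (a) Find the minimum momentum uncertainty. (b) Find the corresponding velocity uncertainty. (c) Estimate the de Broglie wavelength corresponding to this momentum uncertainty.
(a) Δp_min = 5.498 × 10^-26 kg·m/s
(b) Δv_min = 60.359 km/s
(c) λ_dB = 12.051 nm

Step-by-step:

(a) From the uncertainty principle:
Δp_min = ℏ/(2Δx) = (1.055e-34 J·s)/(2 × 9.590e-10 m) = 5.498e-26 kg·m/s

(b) The velocity uncertainty:
Δv = Δp/m = (5.498e-26 kg·m/s)/(9.109e-31 kg) = 6.036e+04 m/s = 60.359 km/s

(c) The de Broglie wavelength for this momentum:
λ = h/p = (6.626e-34 J·s)/(5.498e-26 kg·m/s) = 1.205e-08 m = 12.051 nm

Note: The de Broglie wavelength is comparable to the localization size, as expected from wave-particle duality.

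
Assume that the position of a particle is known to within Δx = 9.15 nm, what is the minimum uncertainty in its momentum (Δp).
5.763 × 10^-27 kg·m/s

Using the Heisenberg uncertainty principle:
ΔxΔp ≥ ℏ/2

The minimum uncertainty in momentum is:
Δp_min = ℏ/(2Δx)
Δp_min = (1.055e-34 J·s) / (2 × 9.150e-09 m)
Δp_min = 5.763e-27 kg·m/s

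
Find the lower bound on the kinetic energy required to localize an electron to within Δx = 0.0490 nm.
3.967 eV

Localizing a particle requires giving it sufficient momentum uncertainty:

1. From uncertainty principle: Δp ≥ ℏ/(2Δx)
   Δp_min = (1.055e-34 J·s) / (2 × 4.900e-11 m)
   Δp_min = 1.076e-24 kg·m/s

2. This momentum uncertainty corresponds to kinetic energy:
   KE ≈ (Δp)²/(2m) = (1.076e-24)²/(2 × 9.109e-31 kg)
   KE = 6.356e-19 J = 3.967 eV

Tighter localization requires more energy.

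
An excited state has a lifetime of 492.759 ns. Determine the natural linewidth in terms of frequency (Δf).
161.494 kHz

Using the energy-time uncertainty principle and E = hf:
ΔEΔt ≥ ℏ/2
hΔf·Δt ≥ ℏ/2

The minimum frequency uncertainty is:
Δf = ℏ/(2hτ) = 1/(4πτ)
Δf = 1/(4π × 4.928e-07 s)
Δf = 1.615e+05 Hz = 161.494 kHz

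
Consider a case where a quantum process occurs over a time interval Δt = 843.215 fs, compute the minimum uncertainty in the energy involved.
390.299 μeV

Using the energy-time uncertainty principle:
ΔEΔt ≥ ℏ/2

The minimum uncertainty in energy is:
ΔE_min = ℏ/(2Δt)
ΔE_min = (1.055e-34 J·s) / (2 × 8.432e-13 s)
ΔE_min = 6.253e-23 J = 390.299 μeV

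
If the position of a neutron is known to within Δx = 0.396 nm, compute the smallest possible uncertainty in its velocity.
79.498 m/s

Using the Heisenberg uncertainty principle and Δp = mΔv:
ΔxΔp ≥ ℏ/2
Δx(mΔv) ≥ ℏ/2

The minimum uncertainty in velocity is:
Δv_min = ℏ/(2mΔx)
Δv_min = (1.055e-34 J·s) / (2 × 1.675e-27 kg × 3.960e-10 m)
Δv_min = 7.950e+01 m/s = 79.498 m/s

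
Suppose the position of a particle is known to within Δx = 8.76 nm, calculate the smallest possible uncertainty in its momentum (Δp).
6.019 × 10^-27 kg·m/s

Using the Heisenberg uncertainty principle:
ΔxΔp ≥ ℏ/2

The minimum uncertainty in momentum is:
Δp_min = ℏ/(2Δx)
Δp_min = (1.055e-34 J·s) / (2 × 8.760e-09 m)
Δp_min = 6.019e-27 kg·m/s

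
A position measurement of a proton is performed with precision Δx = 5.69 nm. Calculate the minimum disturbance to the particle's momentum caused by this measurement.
9.267 × 10^-27 kg·m/s

The uncertainty principle implies that measuring position disturbs momentum:
ΔxΔp ≥ ℏ/2

When we measure position with precision Δx, we necessarily introduce a momentum uncertainty:
Δp ≥ ℏ/(2Δx)
Δp_min = (1.055e-34 J·s) / (2 × 5.690e-09 m)
Δp_min = 9.267e-27 kg·m/s

The more precisely we measure position, the greater the momentum disturbance.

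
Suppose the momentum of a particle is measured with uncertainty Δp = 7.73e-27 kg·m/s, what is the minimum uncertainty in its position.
6.821 nm

Using the Heisenberg uncertainty principle:
ΔxΔp ≥ ℏ/2

The minimum uncertainty in position is:
Δx_min = ℏ/(2Δp)
Δx_min = (1.055e-34 J·s) / (2 × 7.730e-27 kg·m/s)
Δx_min = 6.821e-09 m = 6.821 nm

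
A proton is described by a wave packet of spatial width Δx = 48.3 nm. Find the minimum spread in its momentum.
1.092 × 10^-27 kg·m/s

For a wave packet, the spatial width Δx and momentum spread Δp are related by the uncertainty principle:
ΔxΔp ≥ ℏ/2

The minimum momentum spread is:
Δp_min = ℏ/(2Δx)
Δp_min = (1.055e-34 J·s) / (2 × 4.830e-08 m)
Δp_min = 1.092e-27 kg·m/s

A wave packet cannot have both a well-defined position and well-defined momentum.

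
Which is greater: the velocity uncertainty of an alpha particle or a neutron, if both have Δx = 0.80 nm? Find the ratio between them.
The neutron has the larger minimum velocity uncertainty, by a ratio of 4.0.

For both particles, Δp_min = ℏ/(2Δx) = 6.591e-26 kg·m/s (same for both).

The velocity uncertainty is Δv = Δp/m:
- alpha particle: Δv = 6.591e-26 / 6.645e-27 = 9.919e+00 m/s = 9.919 m/s
- neutron: Δv = 6.591e-26 / 1.675e-27 = 3.935e+01 m/s = 39.351 m/s

Ratio: 3.935e+01 / 9.919e+00 = 4.0

The lighter particle has larger velocity uncertainty because Δv ∝ 1/m.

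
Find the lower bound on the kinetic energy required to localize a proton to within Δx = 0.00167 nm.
1.860 eV

Localizing a particle requires giving it sufficient momentum uncertainty:

1. From uncertainty principle: Δp ≥ ℏ/(2Δx)
   Δp_min = (1.055e-34 J·s) / (2 × 1.670e-12 m)
   Δp_min = 3.157e-23 kg·m/s

2. This momentum uncertainty corresponds to kinetic energy:
   KE ≈ (Δp)²/(2m) = (3.157e-23)²/(2 × 1.673e-27 kg)
   KE = 2.980e-19 J = 1.860 eV

Tighter localization requires more energy.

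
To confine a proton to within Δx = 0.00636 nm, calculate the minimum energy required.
128.245 meV

Localizing a particle requires giving it sufficient momentum uncertainty:

1. From uncertainty principle: Δp ≥ ℏ/(2Δx)
   Δp_min = (1.055e-34 J·s) / (2 × 6.360e-12 m)
   Δp_min = 8.291e-24 kg·m/s

2. This momentum uncertainty corresponds to kinetic energy:
   KE ≈ (Δp)²/(2m) = (8.291e-24)²/(2 × 1.673e-27 kg)
   KE = 2.055e-20 J = 128.245 meV

Tighter localization requires more energy.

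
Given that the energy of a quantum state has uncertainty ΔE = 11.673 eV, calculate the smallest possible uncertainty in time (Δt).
28.194 as

Using the energy-time uncertainty principle:
ΔEΔt ≥ ℏ/2

The minimum uncertainty in time is:
Δt_min = ℏ/(2ΔE)
Δt_min = (1.055e-34 J·s) / (2 × 1.870e-18 J)
Δt_min = 2.819e-17 s = 28.194 as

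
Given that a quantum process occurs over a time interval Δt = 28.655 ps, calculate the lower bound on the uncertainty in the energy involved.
11.485 μeV

Using the energy-time uncertainty principle:
ΔEΔt ≥ ℏ/2

The minimum uncertainty in energy is:
ΔE_min = ℏ/(2Δt)
ΔE_min = (1.055e-34 J·s) / (2 × 2.866e-11 s)
ΔE_min = 1.840e-24 J = 11.485 μeV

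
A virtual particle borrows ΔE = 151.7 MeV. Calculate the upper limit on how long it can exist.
2.169 ys

Using the energy-time uncertainty principle:
ΔEΔt ≥ ℏ/2

For a virtual particle borrowing energy ΔE, the maximum lifetime is:
Δt_max = ℏ/(2ΔE)

Converting energy:
ΔE = 151.7 MeV = 2.431e-11 J

Δt_max = (1.055e-34 J·s) / (2 × 2.431e-11 J)
Δt_max = 2.169e-24 s = 2.169 ys

Virtual particles with higher borrowed energy exist for shorter times.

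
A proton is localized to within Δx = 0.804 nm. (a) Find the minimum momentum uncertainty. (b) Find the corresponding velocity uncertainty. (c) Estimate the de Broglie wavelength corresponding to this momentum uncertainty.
(a) Δp_min = 6.558 × 10^-26 kg·m/s
(b) Δv_min = 39.210 m/s
(c) λ_dB = 10.103 nm

Step-by-step:

(a) From the uncertainty principle:
Δp_min = ℏ/(2Δx) = (1.055e-34 J·s)/(2 × 8.040e-10 m) = 6.558e-26 kg·m/s

(b) The velocity uncertainty:
Δv = Δp/m = (6.558e-26 kg·m/s)/(1.673e-27 kg) = 3.921e+01 m/s = 39.210 m/s

(c) The de Broglie wavelength for this momentum:
λ = h/p = (6.626e-34 J·s)/(6.558e-26 kg·m/s) = 1.010e-08 m = 10.103 nm

Note: The de Broglie wavelength is comparable to the localization size, as expected from wave-particle duality.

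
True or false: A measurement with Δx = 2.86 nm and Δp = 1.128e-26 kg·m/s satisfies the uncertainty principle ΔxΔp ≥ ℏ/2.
No, it violates the uncertainty principle (impossible measurement).

Calculate the product ΔxΔp:
ΔxΔp = (2.860e-09 m) × (1.128e-26 kg·m/s)
ΔxΔp = 3.226e-35 J·s

Compare to the minimum allowed value ℏ/2:
ℏ/2 = 5.273e-35 J·s

Since ΔxΔp = 3.226e-35 J·s < 5.273e-35 J·s = ℏ/2,
the measurement violates the uncertainty principle.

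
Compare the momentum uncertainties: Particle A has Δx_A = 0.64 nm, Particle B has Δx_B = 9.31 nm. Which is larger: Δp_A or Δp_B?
Particle A has the larger minimum momentum uncertainty, by a factor of 14.55.

For each particle, the minimum momentum uncertainty is Δp_min = ℏ/(2Δx):

Particle A: Δp_A = ℏ/(2×6.400e-10 m) = 8.239e-26 kg·m/s
Particle B: Δp_B = ℏ/(2×9.310e-09 m) = 5.664e-27 kg·m/s

Ratio: Δp_A/Δp_B = 14.55

Since Δp_min ∝ 1/Δx, the particle with smaller position uncertainty (A) has larger momentum uncertainty.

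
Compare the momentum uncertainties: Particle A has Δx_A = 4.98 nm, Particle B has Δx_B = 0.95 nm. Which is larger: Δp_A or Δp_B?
Particle B has the larger minimum momentum uncertainty, by a factor of 5.24.

For each particle, the minimum momentum uncertainty is Δp_min = ℏ/(2Δx):

Particle A: Δp_A = ℏ/(2×4.980e-09 m) = 1.059e-26 kg·m/s
Particle B: Δp_B = ℏ/(2×9.500e-10 m) = 5.550e-26 kg·m/s

Ratio: Δp_B/Δp_A = 5.24

Since Δp_min ∝ 1/Δx, the particle with smaller position uncertainty (B) has larger momentum uncertainty.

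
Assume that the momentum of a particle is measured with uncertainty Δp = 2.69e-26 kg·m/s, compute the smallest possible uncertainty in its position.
1.960 nm

Using the Heisenberg uncertainty principle:
ΔxΔp ≥ ℏ/2

The minimum uncertainty in position is:
Δx_min = ℏ/(2Δp)
Δx_min = (1.055e-34 J·s) / (2 × 2.690e-26 kg·m/s)
Δx_min = 1.960e-09 m = 1.960 nm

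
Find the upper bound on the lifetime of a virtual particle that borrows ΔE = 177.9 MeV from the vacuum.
1.850 ys

Using the energy-time uncertainty principle:
ΔEΔt ≥ ℏ/2

For a virtual particle borrowing energy ΔE, the maximum lifetime is:
Δt_max = ℏ/(2ΔE)

Converting energy:
ΔE = 177.9 MeV = 2.850e-11 J

Δt_max = (1.055e-34 J·s) / (2 × 2.850e-11 J)
Δt_max = 1.850e-24 s = 1.850 ys

Virtual particles with higher borrowed energy exist for shorter times.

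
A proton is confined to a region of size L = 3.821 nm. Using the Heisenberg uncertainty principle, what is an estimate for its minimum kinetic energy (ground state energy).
355.304 neV

Using the uncertainty principle to estimate ground state energy:

1. The position uncertainty is approximately the confinement size:
   Δx ≈ L = 3.821e-09 m

2. From ΔxΔp ≥ ℏ/2, the minimum momentum uncertainty is:
   Δp ≈ ℏ/(2L) = 1.380e-26 kg·m/s

3. The kinetic energy is approximately:
   KE ≈ (Δp)²/(2m) = (1.380e-26)²/(2 × 1.673e-27 kg)
   KE ≈ 5.693e-26 J = 355.304 neV

This is an order-of-magnitude estimate of the ground state energy.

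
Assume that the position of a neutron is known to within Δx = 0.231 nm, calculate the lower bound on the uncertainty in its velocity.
136.282 m/s

Using the Heisenberg uncertainty principle and Δp = mΔv:
ΔxΔp ≥ ℏ/2
Δx(mΔv) ≥ ℏ/2

The minimum uncertainty in velocity is:
Δv_min = ℏ/(2mΔx)
Δv_min = (1.055e-34 J·s) / (2 × 1.675e-27 kg × 2.310e-10 m)
Δv_min = 1.363e+02 m/s = 136.282 m/s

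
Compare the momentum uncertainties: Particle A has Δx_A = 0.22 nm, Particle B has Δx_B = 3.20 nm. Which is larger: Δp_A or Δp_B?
Particle A has the larger minimum momentum uncertainty, by a factor of 14.55.

For each particle, the minimum momentum uncertainty is Δp_min = ℏ/(2Δx):

Particle A: Δp_A = ℏ/(2×2.200e-10 m) = 2.397e-25 kg·m/s
Particle B: Δp_B = ℏ/(2×3.200e-09 m) = 1.648e-26 kg·m/s

Ratio: Δp_A/Δp_B = 14.55

Since Δp_min ∝ 1/Δx, the particle with smaller position uncertainty (A) has larger momentum uncertainty.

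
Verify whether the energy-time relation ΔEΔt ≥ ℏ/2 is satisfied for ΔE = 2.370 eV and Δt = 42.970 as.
No, it violates the uncertainty relation.

Calculate the product ΔEΔt:
ΔE = 2.370 eV = 3.797e-19 J
ΔEΔt = (3.797e-19 J) × (4.297e-17 s)
ΔEΔt = 1.632e-35 J·s

Compare to the minimum allowed value ℏ/2:
ℏ/2 = 5.273e-35 J·s

Since ΔEΔt = 1.632e-35 J·s < 5.273e-35 J·s = ℏ/2,
this violates the uncertainty relation.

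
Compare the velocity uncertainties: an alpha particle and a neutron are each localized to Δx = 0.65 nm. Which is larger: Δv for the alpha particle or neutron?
The neutron has the larger minimum velocity uncertainty, by a ratio of 4.0.

For both particles, Δp_min = ℏ/(2Δx) = 8.112e-26 kg·m/s (same for both).

The velocity uncertainty is Δv = Δp/m:
- alpha particle: Δv = 8.112e-26 / 6.645e-27 = 1.221e+01 m/s = 12.208 m/s
- neutron: Δv = 8.112e-26 / 1.675e-27 = 4.843e+01 m/s = 48.432 m/s

Ratio: 4.843e+01 / 1.221e+01 = 4.0

The lighter particle has larger velocity uncertainty because Δv ∝ 1/m.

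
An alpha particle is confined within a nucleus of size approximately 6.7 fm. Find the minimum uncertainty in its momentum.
7.870 × 10^-21 kg·m/s

Using the Heisenberg uncertainty principle:
ΔxΔp ≥ ℏ/2

With Δx ≈ L = 6.700e-15 m (the confinement size):
Δp_min = ℏ/(2Δx)
Δp_min = (1.055e-34 J·s) / (2 × 6.700e-15 m)
Δp_min = 7.870e-21 kg·m/s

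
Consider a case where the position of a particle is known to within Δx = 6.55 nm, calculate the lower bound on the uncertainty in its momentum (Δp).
8.050 × 10^-27 kg·m/s

Using the Heisenberg uncertainty principle:
ΔxΔp ≥ ℏ/2

The minimum uncertainty in momentum is:
Δp_min = ℏ/(2Δx)
Δp_min = (1.055e-34 J·s) / (2 × 6.550e-09 m)
Δp_min = 8.050e-27 kg·m/s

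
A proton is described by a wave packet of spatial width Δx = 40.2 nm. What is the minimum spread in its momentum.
1.312 × 10^-27 kg·m/s

For a wave packet, the spatial width Δx and momentum spread Δp are related by the uncertainty principle:
ΔxΔp ≥ ℏ/2

The minimum momentum spread is:
Δp_min = ℏ/(2Δx)
Δp_min = (1.055e-34 J·s) / (2 × 4.020e-08 m)
Δp_min = 1.312e-27 kg·m/s

A wave packet cannot have both a well-defined position and well-defined momentum.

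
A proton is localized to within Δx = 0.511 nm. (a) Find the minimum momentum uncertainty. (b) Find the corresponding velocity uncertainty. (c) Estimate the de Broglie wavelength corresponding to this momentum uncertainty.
(a) Δp_min = 1.032 × 10^-25 kg·m/s
(b) Δv_min = 61.692 m/s
(c) λ_dB = 6.421 nm

Step-by-step:

(a) From the uncertainty principle:
Δp_min = ℏ/(2Δx) = (1.055e-34 J·s)/(2 × 5.110e-10 m) = 1.032e-25 kg·m/s

(b) The velocity uncertainty:
Δv = Δp/m = (1.032e-25 kg·m/s)/(1.673e-27 kg) = 6.169e+01 m/s = 61.692 m/s

(c) The de Broglie wavelength for this momentum:
λ = h/p = (6.626e-34 J·s)/(1.032e-25 kg·m/s) = 6.421e-09 m = 6.421 nm

Note: The de Broglie wavelength is comparable to the localization size, as expected from wave-particle duality.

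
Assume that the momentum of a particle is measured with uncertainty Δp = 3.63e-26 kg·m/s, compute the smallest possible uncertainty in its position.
1.453 nm

Using the Heisenberg uncertainty principle:
ΔxΔp ≥ ℏ/2

The minimum uncertainty in position is:
Δx_min = ℏ/(2Δp)
Δx_min = (1.055e-34 J·s) / (2 × 3.630e-26 kg·m/s)
Δx_min = 1.453e-09 m = 1.453 nm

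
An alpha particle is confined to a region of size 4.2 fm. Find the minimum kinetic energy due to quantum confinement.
74.025 keV

Using the uncertainty principle:

1. Position uncertainty: Δx ≈ 4.200e-15 m
2. Minimum momentum uncertainty: Δp = ℏ/(2Δx) = 1.255e-20 kg·m/s
3. Minimum kinetic energy:
   KE = (Δp)²/(2m) = (1.255e-20)²/(2 × 6.645e-27 kg)
   KE = 1.186e-14 J = 74.025 keV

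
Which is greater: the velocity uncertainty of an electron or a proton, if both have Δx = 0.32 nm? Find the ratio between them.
The electron has the larger minimum velocity uncertainty, by a ratio of 1836.2.

For both particles, Δp_min = ℏ/(2Δx) = 1.648e-25 kg·m/s (same for both).

The velocity uncertainty is Δv = Δp/m:
- electron: Δv = 1.648e-25 / 9.109e-31 = 1.809e+05 m/s = 180.887 km/s
- proton: Δv = 1.648e-25 / 1.673e-27 = 9.851e+01 m/s = 98.514 m/s

Ratio: 1.809e+05 / 9.851e+01 = 1836.2

The lighter particle has larger velocity uncertainty because Δv ∝ 1/m.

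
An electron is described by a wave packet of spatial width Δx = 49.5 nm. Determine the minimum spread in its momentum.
1.065 × 10^-27 kg·m/s

For a wave packet, the spatial width Δx and momentum spread Δp are related by the uncertainty principle:
ΔxΔp ≥ ℏ/2

The minimum momentum spread is:
Δp_min = ℏ/(2Δx)
Δp_min = (1.055e-34 J·s) / (2 × 4.950e-08 m)
Δp_min = 1.065e-27 kg·m/s

A wave packet cannot have both a well-defined position and well-defined momentum.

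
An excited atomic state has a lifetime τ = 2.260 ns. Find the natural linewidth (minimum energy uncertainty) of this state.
145.622 neV

Using the energy-time uncertainty principle:
ΔEΔt ≥ ℏ/2

The lifetime τ represents the time uncertainty Δt.
The natural linewidth (minimum energy uncertainty) is:

ΔE = ℏ/(2τ)
ΔE = (1.055e-34 J·s) / (2 × 2.260e-09 s)
ΔE = 2.333e-26 J = 145.622 neV

This natural linewidth limits the precision of spectroscopic measurements.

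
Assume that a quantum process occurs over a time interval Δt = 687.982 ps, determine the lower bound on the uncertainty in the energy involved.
478.364 neV

Using the energy-time uncertainty principle:
ΔEΔt ≥ ℏ/2

The minimum uncertainty in energy is:
ΔE_min = ℏ/(2Δt)
ΔE_min = (1.055e-34 J·s) / (2 × 6.880e-10 s)
ΔE_min = 7.664e-26 J = 478.364 neV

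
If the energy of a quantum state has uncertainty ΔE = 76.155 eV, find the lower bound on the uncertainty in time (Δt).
4.322 as

Using the energy-time uncertainty principle:
ΔEΔt ≥ ℏ/2

The minimum uncertainty in time is:
Δt_min = ℏ/(2ΔE)
Δt_min = (1.055e-34 J·s) / (2 × 1.220e-17 J)
Δt_min = 4.322e-18 s = 4.322 as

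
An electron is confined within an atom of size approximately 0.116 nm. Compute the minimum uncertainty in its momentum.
4.546 × 10^-25 kg·m/s

Using the Heisenberg uncertainty principle:
ΔxΔp ≥ ℏ/2

With Δx ≈ L = 1.160e-10 m (the confinement size):
Δp_min = ℏ/(2Δx)
Δp_min = (1.055e-34 J·s) / (2 × 1.160e-10 m)
Δp_min = 4.546e-25 kg·m/s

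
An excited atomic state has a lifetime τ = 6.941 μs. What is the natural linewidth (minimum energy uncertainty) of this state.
47.415 peV

Using the energy-time uncertainty principle:
ΔEΔt ≥ ℏ/2

The lifetime τ represents the time uncertainty Δt.
The natural linewidth (minimum energy uncertainty) is:

ΔE = ℏ/(2τ)
ΔE = (1.055e-34 J·s) / (2 × 6.941e-06 s)
ΔE = 7.597e-30 J = 47.415 peV

This natural linewidth limits the precision of spectroscopic measurements.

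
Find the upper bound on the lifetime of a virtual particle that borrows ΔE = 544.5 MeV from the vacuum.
6.044 × 10^-25 s

Using the energy-time uncertainty principle:
ΔEΔt ≥ ℏ/2

For a virtual particle borrowing energy ΔE, the maximum lifetime is:
Δt_max = ℏ/(2ΔE)

Converting energy:
ΔE = 544.5 MeV = 8.724e-11 J

Δt_max = (1.055e-34 J·s) / (2 × 8.724e-11 J)
Δt_max = 6.044e-25 s = 6.044 × 10^-25 s

Virtual particles with higher borrowed energy exist for shorter times.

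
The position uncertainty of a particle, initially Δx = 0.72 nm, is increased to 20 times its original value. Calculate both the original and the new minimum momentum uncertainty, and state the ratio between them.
Original Δp_min = 7.323 × 10^-26 kg·m/s; new Δp'_min = 3.662 × 10^-27 kg·m/s; ratio Δp'_min/Δp_min = 1/20.

From the uncertainty principle ΔxΔp ≥ ℏ/2, the minimum momentum uncertainty is Δp_min = ℏ/(2Δx).

Original (Δx = 0.72 nm = 7.200e-10 m):
Δp_min = (1.055e-34 J·s)/(2 × 7.200e-10 m) = 7.323e-26 kg·m/s

When Δx → 20Δx:
Δp'_min = ℏ/(2 × 20Δx) = (1/20) × ℏ/(2Δx) = (1/20) × Δp_min
Δp'_min = 1/20 × 7.323e-26 kg·m/s = 3.662e-27 kg·m/s

Since Δp_min ∝ 1/Δx, when Δx is increased to 20 times its original value, Δp_min decreases to 1/20 of its original value.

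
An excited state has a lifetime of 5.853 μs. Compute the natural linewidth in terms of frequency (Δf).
13.596 kHz

Using the energy-time uncertainty principle and E = hf:
ΔEΔt ≥ ℏ/2
hΔf·Δt ≥ ℏ/2

The minimum frequency uncertainty is:
Δf = ℏ/(2hτ) = 1/(4πτ)
Δf = 1/(4π × 5.853e-06 s)
Δf = 1.360e+04 Hz = 13.596 kHz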